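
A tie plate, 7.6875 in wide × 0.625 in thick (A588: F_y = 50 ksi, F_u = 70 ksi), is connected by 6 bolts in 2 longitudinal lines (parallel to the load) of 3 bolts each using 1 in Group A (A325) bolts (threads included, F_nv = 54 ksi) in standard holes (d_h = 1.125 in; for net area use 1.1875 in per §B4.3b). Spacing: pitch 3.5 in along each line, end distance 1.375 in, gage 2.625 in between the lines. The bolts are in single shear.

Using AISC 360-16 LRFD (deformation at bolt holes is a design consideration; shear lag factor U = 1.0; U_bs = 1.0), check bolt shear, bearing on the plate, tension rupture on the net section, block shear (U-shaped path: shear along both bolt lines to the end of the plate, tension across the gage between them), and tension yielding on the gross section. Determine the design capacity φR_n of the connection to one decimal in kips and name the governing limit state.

Bolt shear: A_b = π(1)²/4 = 0.7854 in². φR_n = 0.75 × 54 × 0.7854 × 6 × 1 = 190.9 kips.
Bearing (0.625 in plate, F_u = 70 ksi): end bolts L_c = 1.375 − 1.125/2 = 0.8125, R_n = min(1.2×0.8125×0.625×70, 2.4×1×0.625×70) = 42.656 kips/bolt; interior L_c = 3.5 − 1.125 = 2.375, R_n = 105 kips/bolt. φR_n = 0.75 × (2×42.656 + 4×105) = 379.0 kips.
Tension rupture (net): A_n = (7.6875 − 2×1.1875)×0.625 = 3.3203 in² (U = 1.0, A_e = A_n). φR_n = 0.75 × 70 × 3.3203 = 174.3 kips.
Block shear: shear path 2×[1.375+2×3.5] = 2×8.375 in, A_gv = 10.469, A_nv = 2×(8.375 − 2.5×1.1875)×0.625 = 6.7578 in²; tension across gage: (2.625 − 1×1.1875)×0.625 = 0.89844 in². R_n = min(0.6×70×6.7578, 0.6×50×10.469) + 1.0×70×0.89844 = min(283.83, 314.07) + 62.891 = 346.72 kips. φR_n = 0.75 × 346.72 = 260.0 kips.
Tension yield (gross): A_g = 7.6875×0.625 = 4.8047 in². φR_n = 0.90 × 50 × 4.8047 = 216.2 kips.
Governing: min(190.9, 379.0, 174.3, 260.0, 216.2) = 174.3 kips → net-section rupture.

174.3 kips (net-section rupture governs)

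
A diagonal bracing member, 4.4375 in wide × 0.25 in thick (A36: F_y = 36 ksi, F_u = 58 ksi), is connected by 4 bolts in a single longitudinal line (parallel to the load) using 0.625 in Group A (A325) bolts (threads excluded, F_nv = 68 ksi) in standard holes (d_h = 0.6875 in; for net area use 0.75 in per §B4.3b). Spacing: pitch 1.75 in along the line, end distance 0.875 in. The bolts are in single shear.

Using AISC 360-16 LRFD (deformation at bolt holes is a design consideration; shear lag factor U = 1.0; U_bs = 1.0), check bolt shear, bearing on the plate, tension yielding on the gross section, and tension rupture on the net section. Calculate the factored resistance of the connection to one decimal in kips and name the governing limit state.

35.9 kips (gross-section yield governs)

Bolt shear: A_b = π(0.625)²/4 = 0.3068 in². φR_n = 0.75 × 68 × 0.3068 × 4 × 1 = 62.6 kips.
Bearing (0.25 in plate, F_u = 58 ksi): end bolts L_c = 0.875 − 0.6875/2 = 0.53125, R_n = min(1.2×0.53125×0.25×58, 2.4×0.625×0.25×58) = 9.2438 kips/bolt; interior L_c = 1.75 − 0.6875 = 1.0625, R_n = 18.488 kips/bolt. φR_n = 0.75 × (1×9.2438 + 3×18.488) = 48.5 kips.
Tension yield (gross): A_g = 4.4375×0.25 = 1.1094 in². φR_n = 0.90 × 36 × 1.1094 = 35.9 kips.
Tension rupture (net): A_n = (4.4375 − 1×0.75)×0.25 = 0.92188 in² (U = 1.0, A_e = A_n). φR_n = 0.75 × 58 × 0.92188 = 40.1 kips.
Governing: min(62.6, 48.5, 35.9, 40.1) = 35.9 kips → gross-section yield.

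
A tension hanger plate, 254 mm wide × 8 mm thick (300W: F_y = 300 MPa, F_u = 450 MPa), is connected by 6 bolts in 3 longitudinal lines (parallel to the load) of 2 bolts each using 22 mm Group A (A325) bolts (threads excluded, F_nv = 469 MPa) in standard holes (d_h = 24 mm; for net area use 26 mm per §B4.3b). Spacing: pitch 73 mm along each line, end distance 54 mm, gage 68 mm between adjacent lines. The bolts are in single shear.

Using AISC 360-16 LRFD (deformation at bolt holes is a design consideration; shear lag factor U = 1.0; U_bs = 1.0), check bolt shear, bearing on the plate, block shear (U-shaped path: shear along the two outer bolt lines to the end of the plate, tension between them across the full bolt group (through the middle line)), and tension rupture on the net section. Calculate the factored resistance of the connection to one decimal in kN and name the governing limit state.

475.2 kN (net-section rupture governs)

Bolt shear: A_b = π(22)²/4 = 380.13 mm². φR_n = 0.75 × 469 × 380.13 × 6 × 1 = 802.3 kN.
Bearing (8 mm plate, F_u = 450 MPa): end bolts L_c = 54 − 24/2 = 42, R_n = min(1.2×42×8×450, 2.4×22×8×450) = 181.44 kN/bolt; interior L_c = 73 − 24 = 49, R_n = 190.08 kN/bolt. φR_n = 0.75 × (3×181.44 + 3×190.08) = 835.9 kN.
Block shear: shear path 2×[54+1×73] = 2×127 mm, A_gv = 2032, A_nv = 2×(127 − 1.5×26)×8 = 1408 mm²; tension across gage: (136 − 2×26)×8 = 672 mm². R_n = min(0.6×450×1408, 0.6×300×2032) + 1.0×450×672 = min(380.16, 365.76) + 302.4 = 668.16 kN. φR_n = 0.75 × 668.16 = 501.1 kN.
Tension rupture (net): A_n = (254 − 3×26)×8 = 1408 mm² (U = 1.0, A_e = A_n). φR_n = 0.75 × 450 × 1408 = 475.2 kN.
Governing: min(802.3, 835.9, 501.1, 475.2) = 475.2 kN → net-section rupture.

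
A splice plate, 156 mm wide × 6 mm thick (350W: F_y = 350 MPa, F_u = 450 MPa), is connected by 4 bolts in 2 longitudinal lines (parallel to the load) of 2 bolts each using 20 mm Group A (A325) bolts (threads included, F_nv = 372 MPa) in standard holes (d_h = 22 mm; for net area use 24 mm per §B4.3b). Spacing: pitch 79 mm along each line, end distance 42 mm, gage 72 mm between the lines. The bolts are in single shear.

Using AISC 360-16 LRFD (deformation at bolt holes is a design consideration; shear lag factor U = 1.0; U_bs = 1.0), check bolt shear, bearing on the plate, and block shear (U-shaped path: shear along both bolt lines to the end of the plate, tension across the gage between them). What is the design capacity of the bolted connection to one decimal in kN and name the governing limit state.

303.8 kN (block shear governs)

Bolt shear: A_b = π(20)²/4 = 314.16 mm². φR_n = 0.75 × 372 × 314.16 × 4 × 1 = 350.6 kN.
Bearing (6 mm plate, F_u = 450 MPa): end bolts L_c = 42 − 22/2 = 31, R_n = min(1.2×31×6×450, 2.4×20×6×450) = 100.44 kN/bolt; interior L_c = 79 − 22 = 57, R_n = 129.6 kN/bolt. φR_n = 0.75 × (2×100.44 + 2×129.6) = 345.1 kN.
Block shear: shear path 2×[42+1×79] = 2×121 mm, A_gv = 1452, A_nv = 2×(121 − 1.5×24)×6 = 1020 mm²; tension across gage: (72 − 1×24)×6 = 288 mm². R_n = min(0.6×450×1020, 0.6×350×1452) + 1.0×450×288 = min(275.4, 304.92) + 129.6 = 405 kN. φR_n = 0.75 × 405 = 303.8 kN.
Governing: min(350.6, 345.1, 303.8) = 303.8 kN → block shear.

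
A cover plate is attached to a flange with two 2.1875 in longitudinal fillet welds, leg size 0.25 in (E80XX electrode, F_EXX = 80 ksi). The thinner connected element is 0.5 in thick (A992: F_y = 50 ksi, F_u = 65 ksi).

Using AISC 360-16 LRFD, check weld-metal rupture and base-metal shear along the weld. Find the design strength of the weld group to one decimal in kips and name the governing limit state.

Weld metal: throat = 0.707×0.25 = 0.17675 in, L = 2×2.1875 = 4.375 in. φR_n = 0.75 × 0.6 × 80 × 0.17675 × 4.375 = 27.8 kips.
Base metal shear (0.5 in plate): yield φR_n = 1.0×0.6×50×0.5×4.375 = 65.6 kips; rupture φR_n = 0.75×0.6×65×0.5×4.375 = 64.0 kips; take 64.0 kips (rupture).
Governing: min(27.8, 64.0) = 27.8 kips → weld metal.

27.8 kips (weld metal governs)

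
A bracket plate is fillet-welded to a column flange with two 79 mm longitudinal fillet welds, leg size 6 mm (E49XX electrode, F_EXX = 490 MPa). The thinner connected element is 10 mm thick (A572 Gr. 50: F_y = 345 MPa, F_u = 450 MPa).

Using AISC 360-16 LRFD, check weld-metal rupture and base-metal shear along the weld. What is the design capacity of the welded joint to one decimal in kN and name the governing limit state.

Weld metal: throat = 0.707×6 = 4.242 mm, L = 2×79 = 158 mm. φR_n = 0.75 × 0.6 × 490 × 4.242 × 158 = 147.8 kN.
Base metal shear (10 mm plate): yield φR_n = 1.0×0.6×345×10×158 = 327.1 kN; rupture φR_n = 0.75×0.6×450×10×158 = 320.0 kN; take 320.0 kN (rupture).
Governing: min(147.8, 320.0) = 147.8 kN → weld metal.

147.8 kN (weld metal governs)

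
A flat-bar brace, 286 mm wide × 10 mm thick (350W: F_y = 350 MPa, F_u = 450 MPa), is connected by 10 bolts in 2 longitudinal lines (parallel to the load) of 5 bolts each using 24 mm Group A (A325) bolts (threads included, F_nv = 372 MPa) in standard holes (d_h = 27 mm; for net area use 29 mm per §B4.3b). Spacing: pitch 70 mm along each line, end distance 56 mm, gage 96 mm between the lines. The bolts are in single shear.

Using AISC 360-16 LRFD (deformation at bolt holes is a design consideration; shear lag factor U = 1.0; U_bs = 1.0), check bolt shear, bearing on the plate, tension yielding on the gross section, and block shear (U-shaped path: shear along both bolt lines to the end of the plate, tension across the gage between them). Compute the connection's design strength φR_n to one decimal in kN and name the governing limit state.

Bolt shear: A_b = π(24)²/4 = 452.39 mm². φR_n = 0.75 × 372 × 452.39 × 10 × 1 = 1262.2 kN.
Bearing (10 mm plate, F_u = 450 MPa): end bolts L_c = 56 − 27/2 = 42.5, R_n = min(1.2×42.5×10×450, 2.4×24×10×450) = 229.5 kN/bolt; interior L_c = 70 − 27 = 43, R_n = 232.2 kN/bolt. φR_n = 0.75 × (2×229.5 + 8×232.2) = 1737.5 kN.
Tension yield (gross): A_g = 286×10 = 2860 mm². φR_n = 0.90 × 350 × 2860 = 900.9 kN.
Block shear: shear path 2×[56+4×70] = 2×336 mm, A_gv = 6720, A_nv = 2×(336 − 4.5×29)×10 = 4110 mm²; tension across gage: (96 − 1×29)×10 = 670 mm². R_n = min(0.6×450×4110, 0.6×350×6720) + 1.0×450×670 = min(1109.7, 1411.2) + 301.5 = 1411.2 kN. φR_n = 0.75 × 1411.2 = 1058.4 kN.
Governing: min(1262.2, 1737.5, 900.9, 1058.4) = 900.9 kN → gross-section yield.

900.9 kN (gross-section yield governs)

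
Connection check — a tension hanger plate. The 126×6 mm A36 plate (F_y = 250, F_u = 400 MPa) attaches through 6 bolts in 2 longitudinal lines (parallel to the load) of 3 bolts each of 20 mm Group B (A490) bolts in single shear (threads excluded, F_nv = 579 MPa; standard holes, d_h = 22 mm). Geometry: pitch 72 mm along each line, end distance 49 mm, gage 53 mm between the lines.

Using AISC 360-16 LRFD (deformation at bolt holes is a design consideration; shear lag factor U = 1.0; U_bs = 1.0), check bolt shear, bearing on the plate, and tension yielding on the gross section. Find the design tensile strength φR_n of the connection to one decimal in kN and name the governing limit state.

170.1 kN (gross-section yield governs)

Bolt shear: A_b = π(20)²/4 = 314.16 mm². φR_n = 0.75 × 579 × 314.16 × 6 × 1 = 818.5 kN.
Bearing (6 mm plate, F_u = 400 MPa): end bolts L_c = 49 − 22/2 = 38, R_n = min(1.2×38×6×400, 2.4×20×6×400) = 109.44 kN/bolt; interior L_c = 72 − 22 = 50, R_n = 115.2 kN/bolt. φR_n = 0.75 × (2×109.44 + 4×115.2) = 509.8 kN.
Tension yield (gross): A_g = 126×6 = 756 mm². φR_n = 0.90 × 250 × 756 = 170.1 kN.
Governing: min(818.5, 509.8, 170.1) = 170.1 kN → gross-section yield.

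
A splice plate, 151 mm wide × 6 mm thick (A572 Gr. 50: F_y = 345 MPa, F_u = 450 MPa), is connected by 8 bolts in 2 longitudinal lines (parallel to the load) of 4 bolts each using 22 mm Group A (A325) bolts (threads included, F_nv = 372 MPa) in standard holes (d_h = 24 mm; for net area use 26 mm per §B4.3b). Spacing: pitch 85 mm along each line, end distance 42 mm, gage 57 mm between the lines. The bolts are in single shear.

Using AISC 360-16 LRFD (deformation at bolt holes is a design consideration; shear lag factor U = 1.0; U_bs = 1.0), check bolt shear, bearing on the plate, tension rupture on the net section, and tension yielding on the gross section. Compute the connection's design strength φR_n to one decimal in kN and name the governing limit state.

200.5 kN (net-section rupture governs)

Bolt shear: A_b = π(22)²/4 = 380.13 mm². φR_n = 0.75 × 372 × 380.13 × 8 × 1 = 848.5 kN.
Bearing (6 mm plate, F_u = 450 MPa): end bolts L_c = 42 − 24/2 = 30, R_n = min(1.2×30×6×450, 2.4×22×6×450) = 97.2 kN/bolt; interior L_c = 85 − 24 = 61, R_n = 142.56 kN/bolt. φR_n = 0.75 × (2×97.2 + 6×142.56) = 787.3 kN.
Tension rupture (net): A_n = (151 − 2×26)×6 = 594 mm² (U = 1.0, A_e = A_n). φR_n = 0.75 × 450 × 594 = 200.5 kN.
Tension yield (gross): A_g = 151×6 = 906 mm². φR_n = 0.90 × 345 × 906 = 281.3 kN.
Governing: min(848.5, 787.3, 200.5, 281.3) = 200.5 kN → net-section rupture.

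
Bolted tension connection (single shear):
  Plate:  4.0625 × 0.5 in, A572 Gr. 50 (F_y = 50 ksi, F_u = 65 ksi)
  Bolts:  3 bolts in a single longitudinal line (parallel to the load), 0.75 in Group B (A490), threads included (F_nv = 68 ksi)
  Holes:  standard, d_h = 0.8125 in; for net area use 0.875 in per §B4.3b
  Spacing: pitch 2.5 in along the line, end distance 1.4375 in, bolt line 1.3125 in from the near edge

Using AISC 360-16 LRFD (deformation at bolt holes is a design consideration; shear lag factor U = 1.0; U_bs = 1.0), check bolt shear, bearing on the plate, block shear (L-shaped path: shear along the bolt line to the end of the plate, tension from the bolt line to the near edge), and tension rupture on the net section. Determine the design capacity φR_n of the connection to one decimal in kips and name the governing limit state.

67.6 kips (bolt shear governs)

Bolt shear: A_b = π(0.75)²/4 = 0.44179 in². φR_n = 0.75 × 68 × 0.44179 × 3 × 1 = 67.6 kips.
Bearing (0.5 in plate, F_u = 65 ksi): end bolts L_c = 1.4375 − 0.8125/2 = 1.03125, R_n = min(1.2×1.03125×0.5×65, 2.4×0.75×0.5×65) = 40.219 kips/bolt; interior L_c = 2.5 − 0.8125 = 1.6875, R_n = 58.5 kips/bolt. φR_n = 0.75 × (1×40.219 + 2×58.5) = 117.9 kips.
Block shear: shear path 1×[1.4375+2×2.5] = 1×6.4375 in, A_gv = 3.2188, A_nv = 1×(6.4375 − 2.5×0.875)×0.5 = 2.125 in²; tension to near edge: (1.3125 − 0.5×0.875)×0.5 = 0.4375 in². R_n = min(0.6×65×2.125, 0.6×50×3.2188) + 1.0×65×0.4375 = min(82.875, 96.564) + 28.438 = 111.31 kips. φR_n = 0.75 × 111.31 = 83.5 kips.
Tension rupture (net): A_n = (4.0625 − 1×0.875)×0.5 = 1.5938 in² (U = 1.0, A_e = A_n). φR_n = 0.75 × 65 × 1.5938 = 77.7 kips.
Governing: min(67.6, 117.9, 83.5, 77.7) = 67.6 kips → bolt shear.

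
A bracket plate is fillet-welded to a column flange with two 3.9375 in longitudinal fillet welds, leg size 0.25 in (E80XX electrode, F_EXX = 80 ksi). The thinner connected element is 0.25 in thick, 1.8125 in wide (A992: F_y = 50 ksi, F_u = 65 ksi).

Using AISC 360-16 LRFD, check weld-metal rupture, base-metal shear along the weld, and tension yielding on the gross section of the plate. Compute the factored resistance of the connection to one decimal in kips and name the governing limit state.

Weld metal: throat = 0.707×0.25 = 0.17675 in, L = 2×3.9375 = 7.875 in. φR_n = 0.75 × 0.6 × 80 × 0.17675 × 7.875 = 50.1 kips.
Base metal shear (0.25 in plate): yield φR_n = 1.0×0.6×50×0.25×7.875 = 59.1 kips; rupture φR_n = 0.75×0.6×65×0.25×7.875 = 57.6 kips; take 57.6 kips (rupture).
Tension yield (gross): A_g = 1.8125×0.25 = 0.45313 in². φR_n = 0.90 × 50 × 0.45313 = 20.4 kips.
Governing: min(50.1, 57.6, 20.4) = 20.4 kips → gross-section yield.

20.4 kips (gross-section yield governs)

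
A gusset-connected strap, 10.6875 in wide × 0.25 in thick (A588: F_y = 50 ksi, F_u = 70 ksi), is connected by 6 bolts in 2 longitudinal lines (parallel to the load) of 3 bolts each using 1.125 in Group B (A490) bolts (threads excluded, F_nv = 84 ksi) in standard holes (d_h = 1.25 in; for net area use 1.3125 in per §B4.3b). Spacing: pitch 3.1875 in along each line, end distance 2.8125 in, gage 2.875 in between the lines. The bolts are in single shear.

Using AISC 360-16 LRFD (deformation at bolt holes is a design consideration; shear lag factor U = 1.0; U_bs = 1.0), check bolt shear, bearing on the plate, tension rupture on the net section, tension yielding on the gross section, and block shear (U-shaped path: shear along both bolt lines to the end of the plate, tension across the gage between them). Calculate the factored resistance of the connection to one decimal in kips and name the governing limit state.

105.8 kips (net-section rupture governs)

Bolt shear: A_b = π(1.125)²/4 = 0.99402 in². φR_n = 0.75 × 84 × 0.99402 × 6 × 1 = 375.7 kips.
Bearing (0.25 in plate, F_u = 70 ksi): end bolts L_c = 2.8125 − 1.25/2 = 2.1875, R_n = min(1.2×2.1875×0.25×70, 2.4×1.125×0.25×70) = 45.938 kips/bolt; interior L_c = 3.1875 − 1.25 = 1.9375, R_n = 40.688 kips/bolt. φR_n = 0.75 × (2×45.938 + 4×40.688) = 191.0 kips.
Tension rupture (net): A_n = (10.6875 − 2×1.3125)×0.25 = 2.0156 in² (U = 1.0, A_e = A_n). φR_n = 0.75 × 70 × 2.0156 = 105.8 kips.
Tension yield (gross): A_g = 10.6875×0.25 = 2.6719 in². φR_n = 0.90 × 50 × 2.6719 = 120.2 kips.
Block shear: shear path 2×[2.8125+2×3.1875] = 2×9.1875 in, A_gv = 4.5938, A_nv = 2×(9.1875 − 2.5×1.3125)×0.25 = 2.9531 in²; tension across gage: (2.875 − 1×1.3125)×0.25 = 0.39063 in². R_n = min(0.6×70×2.9531, 0.6×50×4.5938) + 1.0×70×0.39063 = min(124.03, 137.81) + 27.344 = 151.37 kips. φR_n = 0.75 × 151.37 = 113.5 kips.
Governing: min(375.7, 191.0, 105.8, 120.2, 113.5) = 105.8 kips → net-section rupture.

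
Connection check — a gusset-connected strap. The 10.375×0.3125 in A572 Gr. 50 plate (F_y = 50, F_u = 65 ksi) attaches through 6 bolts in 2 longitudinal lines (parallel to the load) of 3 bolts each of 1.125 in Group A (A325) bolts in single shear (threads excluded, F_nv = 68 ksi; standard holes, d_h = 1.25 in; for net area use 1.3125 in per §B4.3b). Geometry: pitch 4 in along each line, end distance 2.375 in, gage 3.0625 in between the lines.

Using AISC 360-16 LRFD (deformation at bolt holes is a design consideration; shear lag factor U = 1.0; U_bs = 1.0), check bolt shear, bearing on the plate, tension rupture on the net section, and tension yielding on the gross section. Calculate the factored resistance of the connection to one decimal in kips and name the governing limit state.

118.1 kips (net-section rupture governs)

Bolt shear: A_b = π(1.125)²/4 = 0.99402 in². φR_n = 0.75 × 68 × 0.99402 × 6 × 1 = 304.2 kips.
Bearing (0.3125 in plate, F_u = 65 ksi): end bolts L_c = 2.375 − 1.25/2 = 1.75, R_n = min(1.2×1.75×0.3125×65, 2.4×1.125×0.3125×65) = 42.656 kips/bolt; interior L_c = 4 − 1.25 = 2.75, R_n = 54.844 kips/bolt. φR_n = 0.75 × (2×42.656 + 4×54.844) = 228.5 kips.
Tension rupture (net): A_n = (10.375 − 2×1.3125)×0.3125 = 2.4219 in² (U = 1.0, A_e = A_n). φR_n = 0.75 × 65 × 2.4219 = 118.1 kips.
Tension yield (gross): A_g = 10.375×0.3125 = 3.2422 in². φR_n = 0.90 × 50 × 3.2422 = 145.9 kips.
Governing: min(304.2, 228.5, 118.1, 145.9) = 118.1 kips → net-section rupture.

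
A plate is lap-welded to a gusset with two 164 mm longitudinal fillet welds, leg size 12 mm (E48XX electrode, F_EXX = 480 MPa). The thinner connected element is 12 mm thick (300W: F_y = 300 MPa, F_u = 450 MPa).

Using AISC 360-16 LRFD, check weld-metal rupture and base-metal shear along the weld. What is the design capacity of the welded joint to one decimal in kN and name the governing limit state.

Weld metal: throat = 0.707×12 = 8.484 mm, L = 2×164 = 328 mm. φR_n = 0.75 × 0.6 × 480 × 8.484 × 328 = 601.1 kN.
Base metal shear (12 mm plate): yield φR_n = 1.0×0.6×300×12×328 = 708.5 kN; rupture φR_n = 0.75×0.6×450×12×328 = 797.0 kN; take 708.5 kN (yield).
Governing: min(601.1, 708.5) = 601.1 kN → weld metal.

601.1 kN (weld metal governs)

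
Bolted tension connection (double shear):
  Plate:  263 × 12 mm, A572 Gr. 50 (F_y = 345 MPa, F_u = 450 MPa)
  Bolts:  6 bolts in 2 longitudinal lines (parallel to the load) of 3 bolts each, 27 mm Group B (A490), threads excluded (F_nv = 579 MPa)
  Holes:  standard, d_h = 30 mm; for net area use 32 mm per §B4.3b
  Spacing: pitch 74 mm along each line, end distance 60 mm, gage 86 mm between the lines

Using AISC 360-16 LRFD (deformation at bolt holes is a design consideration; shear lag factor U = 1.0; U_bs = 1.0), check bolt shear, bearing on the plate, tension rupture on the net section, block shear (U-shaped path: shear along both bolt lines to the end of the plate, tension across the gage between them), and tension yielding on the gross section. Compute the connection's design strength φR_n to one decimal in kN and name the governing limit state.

Bolt shear: A_b = π(27)²/4 = 572.56 mm². φR_n = 0.75 × 579 × 572.56 × 6 × 2 = 2983.6 kN.
Bearing (12 mm plate, F_u = 450 MPa): end bolts L_c = 60 − 30/2 = 45, R_n = min(1.2×45×12×450, 2.4×27×12×450) = 291.6 kN/bolt; interior L_c = 74 − 30 = 44, R_n = 285.12 kN/bolt. φR_n = 0.75 × (2×291.6 + 4×285.12) = 1292.8 kN.
Tension rupture (net): A_n = (263 − 2×32)×12 = 2388 mm² (U = 1.0, A_e = A_n). φR_n = 0.75 × 450 × 2388 = 806.0 kN.
Block shear: shear path 2×[60+2×74] = 2×208 mm, A_gv = 4992, A_nv = 2×(208 − 2.5×32)×12 = 3072 mm²; tension across gage: (86 − 1×32)×12 = 648 mm². R_n = min(0.6×450×3072, 0.6×345×4992) + 1.0×450×648 = min(829.44, 1033.3) + 291.6 = 1121 kN. φR_n = 0.75 × 1121 = 840.8 kN.
Tension yield (gross): A_g = 263×12 = 3156 mm². φR_n = 0.90 × 345 × 3156 = 979.9 kN.
Governing: min(2983.6, 1292.8, 806.0, 840.8, 979.9) = 806.0 kN → net-section rupture.

806.0 kN (net-section rupture governs)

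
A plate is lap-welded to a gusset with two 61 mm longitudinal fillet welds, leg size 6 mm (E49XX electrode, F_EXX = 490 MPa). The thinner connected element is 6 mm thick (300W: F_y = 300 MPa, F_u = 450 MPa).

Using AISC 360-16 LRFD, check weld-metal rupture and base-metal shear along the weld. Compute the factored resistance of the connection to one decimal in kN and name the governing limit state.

Weld metal: throat = 0.707×6 = 4.242 mm, L = 2×61 = 122 mm. φR_n = 0.75 × 0.6 × 490 × 4.242 × 122 = 114.1 kN.
Base metal shear (6 mm plate): yield φR_n = 1.0×0.6×300×6×122 = 131.8 kN; rupture φR_n = 0.75×0.6×450×6×122 = 148.2 kN; take 131.8 kN (yield).
Governing: min(114.1, 131.8) = 114.1 kN → weld metal.

114.1 kN (weld metal governs)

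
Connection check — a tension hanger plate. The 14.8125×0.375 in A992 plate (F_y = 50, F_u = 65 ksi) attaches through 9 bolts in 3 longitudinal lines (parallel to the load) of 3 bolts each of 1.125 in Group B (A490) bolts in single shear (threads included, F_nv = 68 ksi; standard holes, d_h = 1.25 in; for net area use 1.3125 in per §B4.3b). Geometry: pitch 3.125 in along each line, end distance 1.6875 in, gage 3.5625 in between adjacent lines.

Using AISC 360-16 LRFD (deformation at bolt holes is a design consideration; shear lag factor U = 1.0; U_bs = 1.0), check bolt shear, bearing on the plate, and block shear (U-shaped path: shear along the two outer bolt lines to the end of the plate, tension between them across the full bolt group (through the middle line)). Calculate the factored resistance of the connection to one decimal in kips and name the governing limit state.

Bolt shear: A_b = π(1.125)²/4 = 0.99402 in². φR_n = 0.75 × 68 × 0.99402 × 9 × 1 = 456.3 kips.
Bearing (0.375 in plate, F_u = 65 ksi): end bolts L_c = 1.6875 − 1.25/2 = 1.0625, R_n = min(1.2×1.0625×0.375×65, 2.4×1.125×0.375×65) = 31.078 kips/bolt; interior L_c = 3.125 − 1.25 = 1.875, R_n = 54.844 kips/bolt. φR_n = 0.75 × (3×31.078 + 6×54.844) = 316.7 kips.
Block shear: shear path 2×[1.6875+2×3.125] = 2×7.9375 in, A_gv = 5.9531, A_nv = 2×(7.9375 − 2.5×1.3125)×0.375 = 3.4922 in²; tension across gage: (7.125 − 2×1.3125)×0.375 = 1.6875 in². R_n = min(0.6×65×3.4922, 0.6×50×5.9531) + 1.0×65×1.6875 = min(136.2, 178.59) + 109.69 = 245.89 kips. φR_n = 0.75 × 245.89 = 184.4 kips.
Governing: min(456.3, 316.7, 184.4) = 184.4 kips → block shear.

184.4 kips (block shear governs)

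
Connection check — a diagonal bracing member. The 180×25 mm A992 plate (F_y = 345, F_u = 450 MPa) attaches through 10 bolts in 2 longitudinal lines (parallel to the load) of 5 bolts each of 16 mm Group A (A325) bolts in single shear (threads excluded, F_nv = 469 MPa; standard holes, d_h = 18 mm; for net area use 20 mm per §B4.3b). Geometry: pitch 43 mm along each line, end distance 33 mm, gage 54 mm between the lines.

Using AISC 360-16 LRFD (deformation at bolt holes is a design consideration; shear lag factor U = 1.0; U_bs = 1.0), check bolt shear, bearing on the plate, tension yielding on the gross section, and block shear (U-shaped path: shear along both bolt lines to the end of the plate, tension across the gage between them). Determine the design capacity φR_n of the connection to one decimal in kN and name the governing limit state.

707.2 kN (bolt shear governs)

Bolt shear: A_b = π(16)²/4 = 201.06 mm². φR_n = 0.75 × 469 × 201.06 × 10 × 1 = 707.2 kN.
Bearing (25 mm plate, F_u = 450 MPa): end bolts L_c = 33 − 18/2 = 24, R_n = min(1.2×24×25×450, 2.4×16×25×450) = 324 kN/bolt; interior L_c = 43 − 18 = 25, R_n = 337.5 kN/bolt. φR_n = 0.75 × (2×324 + 8×337.5) = 2511.0 kN.
Tension yield (gross): A_g = 180×25 = 4500 mm². φR_n = 0.90 × 345 × 4500 = 1397.3 kN.
Block shear: shear path 2×[33+4×43] = 2×205 mm, A_gv = 10250, A_nv = 2×(205 − 4.5×20)×25 = 5750 mm²; tension across gage: (54 − 1×20)×25 = 850 mm². R_n = min(0.6×450×5750, 0.6×345×10250) + 1.0×450×850 = min(1552.5, 2121.8) + 382.5 = 1935 kN. φR_n = 0.75 × 1935 = 1451.3 kN.
Governing: min(707.2, 2511.0, 1397.3, 1451.3) = 707.2 kN → bolt shear.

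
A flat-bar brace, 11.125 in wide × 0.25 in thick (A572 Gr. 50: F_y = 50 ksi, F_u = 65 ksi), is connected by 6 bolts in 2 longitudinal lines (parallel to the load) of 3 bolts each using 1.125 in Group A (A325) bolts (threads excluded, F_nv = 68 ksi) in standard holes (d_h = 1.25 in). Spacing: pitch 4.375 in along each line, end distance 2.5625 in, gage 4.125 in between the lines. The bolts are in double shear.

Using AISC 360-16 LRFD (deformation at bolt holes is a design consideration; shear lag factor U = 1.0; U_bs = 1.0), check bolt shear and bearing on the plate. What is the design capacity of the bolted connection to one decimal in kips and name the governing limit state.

Bolt shear: A_b = π(1.125)²/4 = 0.99402 in². φR_n = 0.75 × 68 × 0.99402 × 6 × 2 = 608.3 kips.
Bearing (0.25 in plate, F_u = 65 ksi): end bolts L_c = 2.5625 − 1.25/2 = 1.9375, R_n = min(1.2×1.9375×0.25×65, 2.4×1.125×0.25×65) = 37.781 kips/bolt; interior L_c = 4.375 − 1.25 = 3.125, R_n = 43.875 kips/bolt. φR_n = 0.75 × (2×37.781 + 4×43.875) = 188.3 kips.
Governing: min(608.3, 188.3) = 188.3 kips → bearing.

188.3 kips (bearing governs)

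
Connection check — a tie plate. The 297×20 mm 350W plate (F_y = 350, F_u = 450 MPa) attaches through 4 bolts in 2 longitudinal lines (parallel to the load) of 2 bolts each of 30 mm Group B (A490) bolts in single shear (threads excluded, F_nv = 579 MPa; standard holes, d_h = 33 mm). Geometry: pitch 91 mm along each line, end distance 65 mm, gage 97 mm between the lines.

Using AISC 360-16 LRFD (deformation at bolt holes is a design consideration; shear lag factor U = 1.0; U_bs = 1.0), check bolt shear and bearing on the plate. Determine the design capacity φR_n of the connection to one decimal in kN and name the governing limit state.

1227.8 kN (bolt shear governs)

Bolt shear: A_b = π(30)²/4 = 706.86 mm². φR_n = 0.75 × 579 × 706.86 × 4 × 1 = 1227.8 kN.
Bearing (20 mm plate, F_u = 450 MPa): end bolts L_c = 65 − 33/2 = 48.5, R_n = min(1.2×48.5×20×450, 2.4×30×20×450) = 523.8 kN/bolt; interior L_c = 91 − 33 = 58, R_n = 626.4 kN/bolt. φR_n = 0.75 × (2×523.8 + 2×626.4) = 1725.3 kN.
Governing: min(1227.8, 1725.3) = 1227.8 kN → bolt shear.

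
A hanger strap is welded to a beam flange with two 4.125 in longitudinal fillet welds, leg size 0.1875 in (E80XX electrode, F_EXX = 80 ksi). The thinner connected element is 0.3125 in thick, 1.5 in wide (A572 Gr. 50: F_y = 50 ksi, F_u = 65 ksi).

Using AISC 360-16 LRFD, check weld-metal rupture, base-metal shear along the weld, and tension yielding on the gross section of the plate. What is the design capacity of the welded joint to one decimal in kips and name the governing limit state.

21.1 kips (gross-section yield governs)

Weld metal: throat = 0.707×0.1875 = 0.13256 in, L = 2×4.125 = 8.25 in. φR_n = 0.75 × 0.6 × 80 × 0.13256 × 8.25 = 39.4 kips.
Base metal shear (0.3125 in plate): yield φR_n = 1.0×0.6×50×0.3125×8.25 = 77.3 kips; rupture φR_n = 0.75×0.6×65×0.3125×8.25 = 75.4 kips; take 75.4 kips (rupture).
Tension yield (gross): A_g = 1.5×0.3125 = 0.46875 in². φR_n = 0.90 × 50 × 0.46875 = 21.1 kips.
Governing: min(39.4, 75.4, 21.1) = 21.1 kips → gross-section yield.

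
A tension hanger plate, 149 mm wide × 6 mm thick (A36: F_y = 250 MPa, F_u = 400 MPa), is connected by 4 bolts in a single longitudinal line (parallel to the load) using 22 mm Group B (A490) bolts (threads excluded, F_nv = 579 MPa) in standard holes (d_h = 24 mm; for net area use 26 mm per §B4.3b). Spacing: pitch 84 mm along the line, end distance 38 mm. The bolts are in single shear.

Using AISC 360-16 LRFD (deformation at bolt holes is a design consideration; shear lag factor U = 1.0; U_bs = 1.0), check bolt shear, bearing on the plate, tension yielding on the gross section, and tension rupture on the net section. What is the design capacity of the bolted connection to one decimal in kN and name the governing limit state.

Bolt shear: A_b = π(22)²/4 = 380.13 mm². φR_n = 0.75 × 579 × 380.13 × 4 × 1 = 660.3 kN.
Bearing (6 mm plate, F_u = 400 MPa): end bolts L_c = 38 − 24/2 = 26, R_n = min(1.2×26×6×400, 2.4×22×6×400) = 74.88 kN/bolt; interior L_c = 84 − 24 = 60, R_n = 126.72 kN/bolt. φR_n = 0.75 × (1×74.88 + 3×126.72) = 341.3 kN.
Tension yield (gross): A_g = 149×6 = 894 mm². φR_n = 0.90 × 250 × 894 = 201.2 kN.
Tension rupture (net): A_n = (149 − 1×26)×6 = 738 mm² (U = 1.0, A_e = A_n). φR_n = 0.75 × 400 × 738 = 221.4 kN.
Governing: min(660.3, 341.3, 201.2, 221.4) = 201.2 kN → gross-section yield.

201.2 kN (gross-section yield governs)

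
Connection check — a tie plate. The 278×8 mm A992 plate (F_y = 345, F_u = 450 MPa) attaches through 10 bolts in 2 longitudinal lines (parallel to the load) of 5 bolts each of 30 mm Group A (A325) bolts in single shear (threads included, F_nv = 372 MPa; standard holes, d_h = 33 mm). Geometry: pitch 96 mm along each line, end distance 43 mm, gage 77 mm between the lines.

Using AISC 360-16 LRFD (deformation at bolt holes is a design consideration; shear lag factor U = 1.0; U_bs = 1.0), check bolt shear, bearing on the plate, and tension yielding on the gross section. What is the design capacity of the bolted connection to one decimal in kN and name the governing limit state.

690.6 kN (gross-section yield governs)

Bolt shear: A_b = π(30)²/4 = 706.86 mm². φR_n = 0.75 × 372 × 706.86 × 10 × 1 = 1972.1 kN.
Bearing (8 mm plate, F_u = 450 MPa): end bolts L_c = 43 − 33/2 = 26.5, R_n = min(1.2×26.5×8×450, 2.4×30×8×450) = 114.48 kN/bolt; interior L_c = 96 − 33 = 63, R_n = 259.2 kN/bolt. φR_n = 0.75 × (2×114.48 + 8×259.2) = 1726.9 kN.
Tension yield (gross): A_g = 278×8 = 2224 mm². φR_n = 0.90 × 345 × 2224 = 690.6 kN.
Governing: min(1972.1, 1726.9, 690.6) = 690.6 kN → gross-section yield.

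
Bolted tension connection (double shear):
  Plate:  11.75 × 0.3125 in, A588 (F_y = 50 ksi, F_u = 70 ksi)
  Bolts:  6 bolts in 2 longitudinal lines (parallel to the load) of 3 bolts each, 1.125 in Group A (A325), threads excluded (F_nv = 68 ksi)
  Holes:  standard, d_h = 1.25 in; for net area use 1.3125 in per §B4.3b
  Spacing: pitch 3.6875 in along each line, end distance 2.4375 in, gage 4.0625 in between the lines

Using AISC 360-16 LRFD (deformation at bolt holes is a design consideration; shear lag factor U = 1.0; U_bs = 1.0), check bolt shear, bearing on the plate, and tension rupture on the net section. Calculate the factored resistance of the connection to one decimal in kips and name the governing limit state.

Bolt shear: A_b = π(1.125)²/4 = 0.99402 in². φR_n = 0.75 × 68 × 0.99402 × 6 × 2 = 608.3 kips.
Bearing (0.3125 in plate, F_u = 70 ksi): end bolts L_c = 2.4375 − 1.25/2 = 1.8125, R_n = min(1.2×1.8125×0.3125×70, 2.4×1.125×0.3125×70) = 47.578 kips/bolt; interior L_c = 3.6875 − 1.25 = 2.4375, R_n = 59.063 kips/bolt. φR_n = 0.75 × (2×47.578 + 4×59.063) = 248.6 kips.
Tension rupture (net): A_n = (11.75 − 2×1.3125)×0.3125 = 2.8516 in² (U = 1.0, A_e = A_n). φR_n = 0.75 × 70 × 2.8516 = 149.7 kips.
Governing: min(608.3, 248.6, 149.7) = 149.7 kips → net-section rupture.

149.7 kips (net-section rupture governs)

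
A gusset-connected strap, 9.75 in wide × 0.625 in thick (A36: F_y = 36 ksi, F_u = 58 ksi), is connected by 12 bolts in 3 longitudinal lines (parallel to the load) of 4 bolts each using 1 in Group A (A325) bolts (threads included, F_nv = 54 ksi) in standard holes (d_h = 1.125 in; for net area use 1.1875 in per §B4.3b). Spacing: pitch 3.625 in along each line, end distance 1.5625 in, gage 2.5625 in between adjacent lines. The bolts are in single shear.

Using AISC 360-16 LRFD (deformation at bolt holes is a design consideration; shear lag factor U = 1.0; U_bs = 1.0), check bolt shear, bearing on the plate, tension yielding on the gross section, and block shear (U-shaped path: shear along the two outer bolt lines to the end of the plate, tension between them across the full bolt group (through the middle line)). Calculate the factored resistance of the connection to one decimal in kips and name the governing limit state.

Bolt shear: A_b = π(1)²/4 = 0.7854 in². φR_n = 0.75 × 54 × 0.7854 × 12 × 1 = 381.7 kips.
Bearing (0.625 in plate, F_u = 58 ksi): end bolts L_c = 1.5625 − 1.125/2 = 1, R_n = min(1.2×1×0.625×58, 2.4×1×0.625×58) = 43.5 kips/bolt; interior L_c = 3.625 − 1.125 = 2.5, R_n = 87 kips/bolt. φR_n = 0.75 × (3×43.5 + 9×87) = 685.1 kips.
Tension yield (gross): A_g = 9.75×0.625 = 6.0938 in². φR_n = 0.90 × 36 × 6.0938 = 197.4 kips.
Block shear: shear path 2×[1.5625+3×3.625] = 2×12.4375 in, A_gv = 15.547, A_nv = 2×(12.4375 − 3.5×1.1875)×0.625 = 10.352 in²; tension across gage: (5.125 − 2×1.1875)×0.625 = 1.7188 in². R_n = min(0.6×58×10.352, 0.6×36×15.547) + 1.0×58×1.7188 = min(360.25, 335.82) + 99.69 = 435.51 kips. φR_n = 0.75 × 435.51 = 326.6 kips.
Governing: min(381.7, 685.1, 197.4, 326.6) = 197.4 kips → gross-section yield.

197.4 kips (gross-section yield governs)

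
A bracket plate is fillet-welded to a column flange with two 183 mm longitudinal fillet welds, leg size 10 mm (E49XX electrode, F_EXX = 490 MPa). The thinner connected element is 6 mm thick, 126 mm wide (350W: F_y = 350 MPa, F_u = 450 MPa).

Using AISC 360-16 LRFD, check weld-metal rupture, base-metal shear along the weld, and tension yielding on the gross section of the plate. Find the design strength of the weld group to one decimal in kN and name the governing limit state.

Weld metal: throat = 0.707×10 = 7.07 mm, L = 2×183 = 366 mm. φR_n = 0.75 × 0.6 × 490 × 7.07 × 366 = 570.6 kN.
Base metal shear (6 mm plate): yield φR_n = 1.0×0.6×350×6×366 = 461.2 kN; rupture φR_n = 0.75×0.6×450×6×366 = 444.7 kN; take 444.7 kN (rupture).
Tension yield (gross): A_g = 126×6 = 756 mm². φR_n = 0.90 × 350 × 756 = 238.1 kN.
Governing: min(570.6, 444.7, 238.1) = 238.1 kN → gross-section yield.

238.1 kN (gross-section yield governs)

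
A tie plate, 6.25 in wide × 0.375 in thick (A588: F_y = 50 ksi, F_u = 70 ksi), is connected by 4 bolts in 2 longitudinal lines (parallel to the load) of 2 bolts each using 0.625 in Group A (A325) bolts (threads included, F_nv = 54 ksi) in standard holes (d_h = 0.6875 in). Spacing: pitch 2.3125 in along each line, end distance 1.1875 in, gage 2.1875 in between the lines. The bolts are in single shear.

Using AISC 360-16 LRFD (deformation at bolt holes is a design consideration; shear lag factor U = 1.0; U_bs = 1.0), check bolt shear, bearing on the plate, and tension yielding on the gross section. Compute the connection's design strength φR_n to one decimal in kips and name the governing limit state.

49.7 kips (bolt shear governs)

Bolt shear: A_b = π(0.625)²/4 = 0.3068 in². φR_n = 0.75 × 54 × 0.3068 × 4 × 1 = 49.7 kips.
Bearing (0.375 in plate, F_u = 70 ksi): end bolts L_c = 1.1875 − 0.6875/2 = 0.84375, R_n = min(1.2×0.84375×0.375×70, 2.4×0.625×0.375×70) = 26.578 kips/bolt; interior L_c = 2.3125 − 0.6875 = 1.625, R_n = 39.375 kips/bolt. φR_n = 0.75 × (2×26.578 + 2×39.375) = 98.9 kips.
Tension yield (gross): A_g = 6.25×0.375 = 2.3438 in². φR_n = 0.90 × 50 × 2.3438 = 105.5 kips.
Governing: min(49.7, 98.9, 105.5) = 49.7 kips → bolt shear.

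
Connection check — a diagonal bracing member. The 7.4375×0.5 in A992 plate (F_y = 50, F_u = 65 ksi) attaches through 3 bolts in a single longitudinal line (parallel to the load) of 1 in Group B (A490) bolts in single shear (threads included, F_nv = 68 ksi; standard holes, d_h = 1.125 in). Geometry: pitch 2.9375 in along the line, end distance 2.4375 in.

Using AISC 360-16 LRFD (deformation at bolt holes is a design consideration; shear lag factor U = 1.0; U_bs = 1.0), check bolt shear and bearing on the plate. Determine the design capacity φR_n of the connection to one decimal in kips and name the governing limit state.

Bolt shear: A_b = π(1)²/4 = 0.7854 in². φR_n = 0.75 × 68 × 0.7854 × 3 × 1 = 120.2 kips.
Bearing (0.5 in plate, F_u = 65 ksi): end bolts L_c = 2.4375 − 1.125/2 = 1.875, R_n = min(1.2×1.875×0.5×65, 2.4×1×0.5×65) = 73.125 kips/bolt; interior L_c = 2.9375 − 1.125 = 1.8125, R_n = 70.688 kips/bolt. φR_n = 0.75 × (1×73.125 + 2×70.688) = 160.9 kips.
Governing: min(120.2, 160.9) = 120.2 kips → bolt shear.

120.2 kips (bolt shear governs)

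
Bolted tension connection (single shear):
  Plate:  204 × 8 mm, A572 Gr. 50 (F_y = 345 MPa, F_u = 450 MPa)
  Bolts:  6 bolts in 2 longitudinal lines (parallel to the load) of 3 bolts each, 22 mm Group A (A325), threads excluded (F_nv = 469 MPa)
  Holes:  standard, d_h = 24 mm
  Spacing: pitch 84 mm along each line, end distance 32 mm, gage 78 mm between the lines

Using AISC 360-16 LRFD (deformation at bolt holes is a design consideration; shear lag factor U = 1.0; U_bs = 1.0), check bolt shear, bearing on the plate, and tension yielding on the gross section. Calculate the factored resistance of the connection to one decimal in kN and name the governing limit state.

506.7 kN (gross-section yield governs)

Bolt shear: A_b = π(22)²/4 = 380.13 mm². φR_n = 0.75 × 469 × 380.13 × 6 × 1 = 802.3 kN.
Bearing (8 mm plate, F_u = 450 MPa): end bolts L_c = 32 − 24/2 = 20, R_n = min(1.2×20×8×450, 2.4×22×8×450) = 86.4 kN/bolt; interior L_c = 84 − 24 = 60, R_n = 190.08 kN/bolt. φR_n = 0.75 × (2×86.4 + 4×190.08) = 699.8 kN.
Tension yield (gross): A_g = 204×8 = 1632 mm². φR_n = 0.90 × 345 × 1632 = 506.7 kN.
Governing: min(802.3, 699.8, 506.7) = 506.7 kN → gross-section yield.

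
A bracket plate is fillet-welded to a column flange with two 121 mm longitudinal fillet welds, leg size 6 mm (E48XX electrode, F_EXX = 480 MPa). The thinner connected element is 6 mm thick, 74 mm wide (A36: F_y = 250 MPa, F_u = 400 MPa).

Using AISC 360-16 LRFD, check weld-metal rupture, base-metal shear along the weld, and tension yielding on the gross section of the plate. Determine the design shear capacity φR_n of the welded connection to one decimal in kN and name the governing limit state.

Weld metal: throat = 0.707×6 = 4.242 mm, L = 2×121 = 242 mm. φR_n = 0.75 × 0.6 × 480 × 4.242 × 242 = 221.7 kN.
Base metal shear (6 mm plate): yield φR_n = 1.0×0.6×250×6×242 = 217.8 kN; rupture φR_n = 0.75×0.6×400×6×242 = 261.4 kN; take 217.8 kN (yield).
Tension yield (gross): A_g = 74×6 = 444 mm². φR_n = 0.90 × 250 × 444 = 99.9 kN.
Governing: min(221.7, 217.8, 99.9) = 99.9 kN → gross-section yield.

99.9 kN (gross-section yield governs)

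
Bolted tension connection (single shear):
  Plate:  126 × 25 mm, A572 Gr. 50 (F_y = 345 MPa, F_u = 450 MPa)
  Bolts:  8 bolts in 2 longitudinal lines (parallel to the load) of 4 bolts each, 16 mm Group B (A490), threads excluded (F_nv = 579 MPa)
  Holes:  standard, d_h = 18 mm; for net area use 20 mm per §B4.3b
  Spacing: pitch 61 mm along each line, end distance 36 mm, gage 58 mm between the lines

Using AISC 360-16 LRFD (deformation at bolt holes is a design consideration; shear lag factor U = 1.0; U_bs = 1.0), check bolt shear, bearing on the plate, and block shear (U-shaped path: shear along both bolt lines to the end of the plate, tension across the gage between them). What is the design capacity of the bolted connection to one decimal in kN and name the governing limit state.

Bolt shear: A_b = π(16)²/4 = 201.06 mm². φR_n = 0.75 × 579 × 201.06 × 8 × 1 = 698.5 kN.
Bearing (25 mm plate, F_u = 450 MPa): end bolts L_c = 36 − 18/2 = 27, R_n = min(1.2×27×25×450, 2.4×16×25×450) = 364.5 kN/bolt; interior L_c = 61 − 18 = 43, R_n = 432 kN/bolt. φR_n = 0.75 × (2×364.5 + 6×432) = 2490.8 kN.
Block shear: shear path 2×[36+3×61] = 2×219 mm, A_gv = 10950, A_nv = 2×(219 − 3.5×20)×25 = 7450 mm²; tension across gage: (58 − 1×20)×25 = 950 mm². R_n = min(0.6×450×7450, 0.6×345×10950) + 1.0×450×950 = min(2011.5, 2266.7) + 427.5 = 2439 kN. φR_n = 0.75 × 2439 = 1829.3 kN.
Governing: min(698.5, 2490.8, 1829.3) = 698.5 kN → bolt shear.

698.5 kN (bolt shear governs)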